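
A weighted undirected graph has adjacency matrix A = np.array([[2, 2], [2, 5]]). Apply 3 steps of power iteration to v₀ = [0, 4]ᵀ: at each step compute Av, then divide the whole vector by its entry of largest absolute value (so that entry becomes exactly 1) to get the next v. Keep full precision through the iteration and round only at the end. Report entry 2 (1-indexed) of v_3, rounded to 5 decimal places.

1.00000

Av0 = (8.000000, 20.000000); divide by 20.000000 → v1 = (0.400000, 1.000000)
Av1 = (2.800000, 5.800000); divide by 5.800000 → v2 = (0.482759, 1.000000)
Av2 = (2.965517, 5.965517); divide by 5.965517 → v3 = (0.497110, 1.000000)
Requested entry of v3: 692/692 = 1.00000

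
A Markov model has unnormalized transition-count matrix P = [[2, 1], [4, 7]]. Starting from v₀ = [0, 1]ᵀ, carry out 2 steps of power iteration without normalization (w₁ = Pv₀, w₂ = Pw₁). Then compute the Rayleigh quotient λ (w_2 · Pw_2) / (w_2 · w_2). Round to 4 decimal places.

λ ≈ 7.6851

w1 = Pv₀ = (1, 7)
w2 = Pw1 = (9, 53)
Pw2 = (71, 407)
w2·Pw2 = 9·71 + 53·407 = 22210; w2·w2 = 9·9 + 53·53 = 2890
λ ≈ 22210/2890 = 7.6851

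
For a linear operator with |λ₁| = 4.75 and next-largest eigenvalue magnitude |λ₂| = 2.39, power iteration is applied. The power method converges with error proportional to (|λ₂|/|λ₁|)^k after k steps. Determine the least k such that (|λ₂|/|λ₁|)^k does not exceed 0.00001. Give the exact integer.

|λ₂/λ₁| = 2.39/4.75 = 0.50316
Need k ≥ ln(0.00001) / ln(0.50316) = -11.5129 / -0.6869 ≈ 16.762
Smallest integer k satisfying the bound: 17

17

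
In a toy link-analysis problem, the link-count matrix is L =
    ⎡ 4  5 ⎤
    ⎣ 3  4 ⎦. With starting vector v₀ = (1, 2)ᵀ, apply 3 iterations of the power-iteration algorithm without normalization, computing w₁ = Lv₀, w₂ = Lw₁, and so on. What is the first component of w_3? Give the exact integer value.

874

w1 = Lv₀ = (4·1 + 5·2; 3·1 + 4·2) = (14, 11)
w2 = Lw1 = (4·14 + 5·11; 3·14 + 4·11) = (111, 86)
w3 = Lw2 = (874, 677)
The requested component of w3 is 874.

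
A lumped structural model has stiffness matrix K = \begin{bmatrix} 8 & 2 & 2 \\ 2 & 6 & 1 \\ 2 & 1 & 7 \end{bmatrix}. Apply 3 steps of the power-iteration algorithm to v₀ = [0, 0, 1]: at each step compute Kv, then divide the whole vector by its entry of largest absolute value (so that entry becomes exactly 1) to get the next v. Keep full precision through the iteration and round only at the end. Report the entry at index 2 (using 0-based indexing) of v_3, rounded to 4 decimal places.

1.0000

Kv0 = (2.00000, 1.00000, 7.00000); divide by 7.00000 → v1 = (0.28571, 0.14286, 1.00000)
Kv1 = (4.57143, 2.42857, 7.71429); divide by 7.71429 → v2 = (0.59259, 0.31481, 1.00000)
Kv2 = (7.37037, 4.07407, 8.50000); divide by 8.50000 → v3 = (0.86710, 0.47930, 1.00000)
Requested entry of v3: 459/459 = 1.0000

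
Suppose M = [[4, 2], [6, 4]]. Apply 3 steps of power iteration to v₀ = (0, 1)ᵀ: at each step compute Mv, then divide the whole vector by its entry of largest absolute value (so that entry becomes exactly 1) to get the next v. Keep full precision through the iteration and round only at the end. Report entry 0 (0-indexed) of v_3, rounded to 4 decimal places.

0.5769

Mv0 = (2.00000, 4.00000); divide by 4.00000 → v1 = (0.50000, 1.00000)
Mv1 = (4.00000, 7.00000); divide by 7.00000 → v2 = (0.57143, 1.00000)
Mv2 = (4.28571, 7.42857); divide by 7.42857 → v3 = (0.57692, 1.00000)
Requested entry of v3: 120/208 = 0.5769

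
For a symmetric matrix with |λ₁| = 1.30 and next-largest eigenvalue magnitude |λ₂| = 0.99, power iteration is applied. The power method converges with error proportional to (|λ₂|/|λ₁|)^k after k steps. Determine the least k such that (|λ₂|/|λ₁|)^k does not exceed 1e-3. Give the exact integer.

|λ₂/λ₁| = 0.99/1.30 = 0.76154
Need k ≥ ln(1e-3) / ln(0.76154) = -6.9078 / -0.2724 ≈ 25.358
Smallest integer k satisfying the bound: 26

26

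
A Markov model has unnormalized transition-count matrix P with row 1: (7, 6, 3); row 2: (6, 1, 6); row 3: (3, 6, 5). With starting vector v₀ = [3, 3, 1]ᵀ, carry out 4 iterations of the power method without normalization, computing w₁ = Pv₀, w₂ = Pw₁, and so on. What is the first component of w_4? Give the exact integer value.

115230

w1 = Pv₀ = (7·3 + 6·3 + 3·1; 6·3 + 1·3 + 6·1; 3·3 + 6·3 + 5·1) = (42, 27, 32)
w2 = Pw1 = (7·42 + 6·27 + 3·32; 6·42 + 1·27 + 6·32; 3·42 + 6·27 + 5·32) = (552, 471, 448)
w3 = Pw2 = (8034, 6471, 6722)
w4 = Pw3 = (115230, 95007, 96538)
The requested component of w4 is 115230.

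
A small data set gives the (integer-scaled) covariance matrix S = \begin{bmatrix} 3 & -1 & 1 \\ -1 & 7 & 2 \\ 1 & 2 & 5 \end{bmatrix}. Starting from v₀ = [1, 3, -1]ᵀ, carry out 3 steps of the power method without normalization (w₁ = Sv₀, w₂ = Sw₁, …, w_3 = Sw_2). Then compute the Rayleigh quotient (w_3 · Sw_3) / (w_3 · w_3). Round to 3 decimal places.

w1 = Sv₀ = (-1, 18, 2)
w2 = Sw1 = (-19, 131, 45)
w3 = Sw2 = (-143, 1026, 468)
Sw3 = (-987, 8261, 4249)
w3·Sw3 = (-143)·(-987) + 1026·8261 + 468·4249 = 10605459; w3·w3 = (-143)·(-143) + 1026·1026 + 468·468 = 1292149
λ ≈ 10605459/1292149 = 8.208

λ ≈ 8.208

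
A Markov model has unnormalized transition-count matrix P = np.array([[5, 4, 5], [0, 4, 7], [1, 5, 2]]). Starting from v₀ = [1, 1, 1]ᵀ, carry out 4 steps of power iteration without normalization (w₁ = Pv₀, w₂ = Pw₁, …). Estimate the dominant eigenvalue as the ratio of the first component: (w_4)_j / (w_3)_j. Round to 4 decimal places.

λ ≈ 10.0784

w1 = Pv₀ = (5·1 + 4·1 + 5·1; 0·1 + 4·1 + 7·1; 1·1 + 5·1 + 2·1) = (14, 11, 8)
w2 = Pw1 = (5·14 + 4·11 + 5·8; 0·14 + 4·11 + 7·8; 1·14 + 5·11 + 2·8) = (154, 100, 85)
w3 = Pw2 = (1595, 995, 824)
w4 = Pw3 = (16075, 9748, 8218)
Ratio at component: 16075 / 1595 = 10.0784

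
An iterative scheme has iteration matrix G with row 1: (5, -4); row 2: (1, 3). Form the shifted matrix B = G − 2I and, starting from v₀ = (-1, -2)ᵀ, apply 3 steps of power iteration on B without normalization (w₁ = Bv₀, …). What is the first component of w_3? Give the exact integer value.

73

B = G − 2I has rows (3, -4); (1, 1)
w1 = Bv₀ = (3·(-1) + (-4)·(-2); 1·(-1) + 1·(-2)) = (5, -3)
w2 = Bw1 = (3·5 + (-4)·(-3); 1·5 + 1·(-3)) = (27, 2)
w3 = Bw2 = (73, 29)
Requested component of w3: 73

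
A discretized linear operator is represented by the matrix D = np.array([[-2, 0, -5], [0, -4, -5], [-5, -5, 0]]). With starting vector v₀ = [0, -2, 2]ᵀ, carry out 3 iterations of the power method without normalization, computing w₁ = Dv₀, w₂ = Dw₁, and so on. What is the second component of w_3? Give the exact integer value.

w1 = Dv₀ = (-10, -2, 10)
w2 = Dw1 = (-30, -42, 60)
w3 = Dw2 = (-240, -132, 360)
The requested component of w3 is -132.

-132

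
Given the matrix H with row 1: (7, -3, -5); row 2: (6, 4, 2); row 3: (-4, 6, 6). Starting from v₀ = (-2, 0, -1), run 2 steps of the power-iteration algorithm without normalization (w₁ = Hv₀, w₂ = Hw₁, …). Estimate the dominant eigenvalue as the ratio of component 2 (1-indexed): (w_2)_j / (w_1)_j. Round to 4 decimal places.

w1 = Hv₀ = (7·(-2) + (-3)·0 + (-5)·(-1); 6·(-2) + 4·0 + 2·(-1); (-4)·(-2) + 6·0 + 6·(-1)) = (-9, -14, 2)
w2 = Hw1 = (7·(-9) + (-3)·(-14) + (-5)·2; 6·(-9) + 4·(-14) + 2·2; (-4)·(-9) + 6·(-14) + 6·2) = (-31, -106, -36)
Ratio at component: -106 / -14 = 7.5714

λ ≈ 7.5714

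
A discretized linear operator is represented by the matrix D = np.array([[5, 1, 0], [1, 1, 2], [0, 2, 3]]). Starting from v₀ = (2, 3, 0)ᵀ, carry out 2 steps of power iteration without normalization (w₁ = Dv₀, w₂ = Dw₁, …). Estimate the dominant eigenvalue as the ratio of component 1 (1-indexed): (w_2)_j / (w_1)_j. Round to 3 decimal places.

5.385

w1 = Dv₀ = (5·2 + 1·3 + 0·0; 1·2 + 1·3 + 2·0; 0·2 + 2·3 + 3·0) = (13, 5, 6)
w2 = Dw1 = (5·13 + 1·5 + 0·6; 1·13 + 1·5 + 2·6; 0·13 + 2·5 + 3·6) = (70, 30, 28)
Ratio at component: 70 / 13 = 5.385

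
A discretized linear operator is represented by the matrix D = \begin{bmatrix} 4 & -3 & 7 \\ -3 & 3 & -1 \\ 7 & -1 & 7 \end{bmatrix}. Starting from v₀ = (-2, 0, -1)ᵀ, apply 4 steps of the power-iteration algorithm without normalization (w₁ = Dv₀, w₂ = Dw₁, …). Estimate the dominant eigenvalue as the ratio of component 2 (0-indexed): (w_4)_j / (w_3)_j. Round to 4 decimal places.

w1 = Dv₀ = (-15, 7, -21)
w2 = Dw1 = (-228, 87, -259)
w3 = Dw2 = (-2986, 1204, -3496)
w4 = Dw3 = (-40028, 16066, -46578)
Ratio at component: -46578 / -3496 = 13.3232

13.3232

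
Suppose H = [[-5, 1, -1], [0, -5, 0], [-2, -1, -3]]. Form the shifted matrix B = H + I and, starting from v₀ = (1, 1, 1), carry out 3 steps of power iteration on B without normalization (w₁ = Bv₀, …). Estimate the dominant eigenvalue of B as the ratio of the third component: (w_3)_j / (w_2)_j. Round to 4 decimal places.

-4.2727

B = H + I has rows (-4, 1, -1); (0, -4, 0); (-2, -1, -2)
w1 = Bv₀ = ((-4)·1 + 1·1 + (-1)·1; 0·1 + (-4)·1 + 0·1; (-2)·1 + (-1)·1 + (-2)·1) = (-4, -4, -5)
w2 = Bw1 = ((-4)·(-4) + 1·(-4) + (-1)·(-5); 0·(-4) + (-4)·(-4) + 0·(-5); (-2)·(-4) + (-1)·(-4) + (-2)·(-5)) = (17, 16, 22)
w3 = Bw2 = (-74, -64, -94)
Ratio: -94/22 = -4.2727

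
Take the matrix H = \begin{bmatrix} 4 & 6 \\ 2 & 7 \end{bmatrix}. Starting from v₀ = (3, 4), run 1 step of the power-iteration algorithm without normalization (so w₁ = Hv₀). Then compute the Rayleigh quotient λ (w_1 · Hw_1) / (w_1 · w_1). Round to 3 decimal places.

w1 = Hv₀ = (4·3 + 6·4; 2·3 + 7·4) = (36, 34)
Hw1 = (348, 310)
w1·Hw1 = 36·348 + 34·310 = 23068; w1·w1 = 36·36 + 34·34 = 2452
λ ≈ 23068/2452 = 9.408

λ ≈ 9.408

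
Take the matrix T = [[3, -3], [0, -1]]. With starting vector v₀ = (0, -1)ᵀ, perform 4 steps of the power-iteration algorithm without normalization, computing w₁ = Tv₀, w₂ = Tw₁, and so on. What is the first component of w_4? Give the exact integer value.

w1 = Tv₀ = (3, 1)
w2 = Tw1 = (6, -1)
w3 = Tw2 = (21, 1)
w4 = Tw3 = (60, -1)
The requested component of w4 is 60.

60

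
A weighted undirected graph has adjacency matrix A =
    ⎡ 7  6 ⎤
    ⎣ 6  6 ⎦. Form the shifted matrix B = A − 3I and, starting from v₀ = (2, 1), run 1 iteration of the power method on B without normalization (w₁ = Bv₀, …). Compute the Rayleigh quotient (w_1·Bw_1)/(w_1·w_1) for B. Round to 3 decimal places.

B = A − 3I has rows (4, 6); (6, 3)
w1 = Bv₀ = (4·2 + 6·1; 6·2 + 3·1) = (14, 15)
Bw1 = (146, 129)
w1·Bw1 = 3979; w1·w1 = 421; μ ≈ 3979/421 = 9.451

9.451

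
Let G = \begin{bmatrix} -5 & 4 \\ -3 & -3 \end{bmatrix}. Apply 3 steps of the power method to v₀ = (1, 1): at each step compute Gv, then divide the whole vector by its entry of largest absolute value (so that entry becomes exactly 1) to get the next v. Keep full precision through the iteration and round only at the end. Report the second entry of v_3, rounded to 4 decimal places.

Gv0 = (-1.00000, -6.00000); divide by -6.00000 → v1 = (0.16667, 1.00000)
Gv1 = (3.16667, -3.50000); divide by -3.50000 → v2 = (-0.90476, 1.00000)
Gv2 = (8.52381, -0.28571); divide by 8.52381 → v3 = (1.00000, -0.03352)
Requested entry of v3: -6/179 = -0.0335

-0.0335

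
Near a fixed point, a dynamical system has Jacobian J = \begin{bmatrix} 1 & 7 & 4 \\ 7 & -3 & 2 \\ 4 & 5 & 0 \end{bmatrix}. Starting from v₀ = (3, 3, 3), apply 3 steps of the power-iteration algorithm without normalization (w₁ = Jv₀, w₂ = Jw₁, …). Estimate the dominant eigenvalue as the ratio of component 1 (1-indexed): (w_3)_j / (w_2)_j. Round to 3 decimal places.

w1 = Jv₀ = (1·3 + 7·3 + 4·3; 7·3 + (-3)·3 + 2·3; 4·3 + 5·3 + 0·3) = (36, 18, 27)
w2 = Jw1 = (1·36 + 7·18 + 4·27; 7·36 + (-3)·18 + 2·27; 4·36 + 5·18 + 0·27) = (270, 252, 234)
w3 = Jw2 = (2970, 1602, 2340)
Ratio at component: 2970 / 270 = 11.000

λ ≈ 11.000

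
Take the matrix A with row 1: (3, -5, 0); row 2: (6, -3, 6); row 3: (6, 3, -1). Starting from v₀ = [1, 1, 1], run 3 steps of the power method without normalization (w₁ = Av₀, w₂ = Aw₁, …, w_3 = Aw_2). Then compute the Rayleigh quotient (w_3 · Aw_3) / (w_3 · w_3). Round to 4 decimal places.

4.5128

w1 = Av₀ = (-2, 9, 8)
w2 = Aw1 = (-51, 9, 7)
w3 = Aw2 = (-198, -291, -286)
Aw3 = (861, -2031, -1775)
w3·Aw3 = (-198)·861 + (-291)·(-2031) + (-286)·(-1775) = 928193; w3·w3 = (-198)·(-198) + (-291)·(-291) + (-286)·(-286) = 205681
λ ≈ 928193/205681 = 4.5128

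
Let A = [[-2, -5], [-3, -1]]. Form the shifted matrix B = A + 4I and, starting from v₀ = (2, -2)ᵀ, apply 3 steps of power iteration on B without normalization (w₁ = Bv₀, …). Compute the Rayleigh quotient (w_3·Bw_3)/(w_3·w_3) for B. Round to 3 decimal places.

μ ≈ 6.404

B = A + 4I has rows (2, -5); (-3, 3)
w1 = Bv₀ = (2·2 + (-5)·(-2); (-3)·2 + 3·(-2)) = (14, -12)
w2 = Bw1 = (2·14 + (-5)·(-12); (-3)·14 + 3·(-12)) = (88, -78)
w3 = Bw2 = (566, -498)
Bw3 = (3622, -3192)
w3·Bw3 = 3639668; w3·w3 = 568360; μ ≈ 3639668/568360 = 6.404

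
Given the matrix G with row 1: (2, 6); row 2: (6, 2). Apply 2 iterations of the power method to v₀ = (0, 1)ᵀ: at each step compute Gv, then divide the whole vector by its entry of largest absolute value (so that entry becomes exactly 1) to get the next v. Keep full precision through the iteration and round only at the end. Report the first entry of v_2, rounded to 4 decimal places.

0.6000

Gv0 = (6.00000, 2.00000); divide by 6.00000 → v1 = (1.00000, 0.33333)
Gv1 = (4.00000, 6.66667); divide by 6.66667 → v2 = (0.60000, 1.00000)
Requested entry of v2: 24/40 = 0.6000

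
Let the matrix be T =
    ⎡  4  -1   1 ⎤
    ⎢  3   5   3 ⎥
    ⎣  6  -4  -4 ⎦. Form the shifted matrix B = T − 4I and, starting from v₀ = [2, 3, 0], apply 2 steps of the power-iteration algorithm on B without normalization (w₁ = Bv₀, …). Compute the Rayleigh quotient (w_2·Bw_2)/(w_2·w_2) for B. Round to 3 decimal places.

μ ≈ -6.649

B = T − 4I has rows (0, -1, 1); (3, 1, 3); (6, -4, -8)
w1 = Bv₀ = (0·2 + (-1)·3 + 1·0; 3·2 + 1·3 + 3·0; 6·2 + (-4)·3 + (-8)·0) = (-3, 9, 0)
w2 = Bw1 = (0·(-3) + (-1)·9 + 1·0; 3·(-3) + 1·9 + 3·0; 6·(-3) + (-4)·9 + (-8)·0) = (-9, 0, -54)
Bw2 = (-54, -189, 378)
w2·Bw2 = -19926; w2·w2 = 2997; μ ≈ -19926/2997 = -6.649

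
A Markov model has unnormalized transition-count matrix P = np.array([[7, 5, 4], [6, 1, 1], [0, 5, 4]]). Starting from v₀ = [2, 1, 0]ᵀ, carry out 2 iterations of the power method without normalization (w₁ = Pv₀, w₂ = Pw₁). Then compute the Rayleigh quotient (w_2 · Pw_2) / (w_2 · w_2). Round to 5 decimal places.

w1 = Pv₀ = (19, 13, 5)
w2 = Pw1 = (218, 132, 85)
Pw2 = (2526, 1525, 1000)
w2·Pw2 = 218·2526 + 132·1525 + 85·1000 = 836968; w2·w2 = 218·218 + 132·132 + 85·85 = 72173
λ ≈ 836968/72173 = 11.59669

λ ≈ 11.59669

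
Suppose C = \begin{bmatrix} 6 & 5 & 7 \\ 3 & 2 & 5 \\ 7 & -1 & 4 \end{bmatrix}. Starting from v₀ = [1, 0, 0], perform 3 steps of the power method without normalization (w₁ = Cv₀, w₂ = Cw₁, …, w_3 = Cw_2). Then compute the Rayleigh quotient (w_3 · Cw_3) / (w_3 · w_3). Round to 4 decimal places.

w1 = Cv₀ = (6, 3, 7)
w2 = Cw1 = (100, 59, 67)
w3 = Cw2 = (1364, 753, 909)
Cw3 = (18312, 10143, 12431)
w3·Cw3 = 1364·18312 + 753·10143 + 909·12431 = 43915026; w3·w3 = 1364·1364 + 753·753 + 909·909 = 3253786
λ ≈ 43915026/3253786 = 13.4966

13.4966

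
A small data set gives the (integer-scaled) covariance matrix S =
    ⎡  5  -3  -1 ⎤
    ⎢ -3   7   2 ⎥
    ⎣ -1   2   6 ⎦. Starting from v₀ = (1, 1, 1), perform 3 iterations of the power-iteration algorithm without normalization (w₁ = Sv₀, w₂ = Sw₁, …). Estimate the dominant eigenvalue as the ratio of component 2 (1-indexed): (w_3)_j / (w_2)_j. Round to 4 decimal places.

λ ≈ 10.1321

w1 = Sv₀ = (1, 6, 7)
w2 = Sw1 = (-20, 53, 53)
w3 = Sw2 = (-312, 537, 444)
Ratio at component: 537 / 53 = 10.1321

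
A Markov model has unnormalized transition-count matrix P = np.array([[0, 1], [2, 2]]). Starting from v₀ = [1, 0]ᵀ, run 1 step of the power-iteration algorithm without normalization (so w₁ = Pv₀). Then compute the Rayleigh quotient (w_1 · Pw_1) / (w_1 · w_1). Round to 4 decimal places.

w1 = Pv₀ = (0·1 + 1·0; 2·1 + 2·0) = (0, 2)
Pw1 = (2, 4)
w1·Pw1 = 0·2 + 2·4 = 8; w1·w1 = 0·0 + 2·2 = 4
λ ≈ 8/4 = 2.0000

2.0000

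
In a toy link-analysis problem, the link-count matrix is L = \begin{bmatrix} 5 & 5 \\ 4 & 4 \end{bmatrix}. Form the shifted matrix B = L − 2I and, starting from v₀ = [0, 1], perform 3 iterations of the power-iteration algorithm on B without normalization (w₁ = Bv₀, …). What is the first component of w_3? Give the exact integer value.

195

B = L − 2I has rows (3, 5); (4, 2)
w1 = Bv₀ = (3·0 + 5·1; 4·0 + 2·1) = (5, 2)
w2 = Bw1 = (3·5 + 5·2; 4·5 + 2·2) = (25, 24)
w3 = Bw2 = (195, 148)
Requested component of w3: 195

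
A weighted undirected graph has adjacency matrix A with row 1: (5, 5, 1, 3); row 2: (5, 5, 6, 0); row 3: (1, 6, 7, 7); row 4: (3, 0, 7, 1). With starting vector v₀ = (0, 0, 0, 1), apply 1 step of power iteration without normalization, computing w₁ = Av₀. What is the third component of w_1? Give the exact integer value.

7

w1 = Av₀ = (3, 0, 7, 1)
The requested component of w1 is 7.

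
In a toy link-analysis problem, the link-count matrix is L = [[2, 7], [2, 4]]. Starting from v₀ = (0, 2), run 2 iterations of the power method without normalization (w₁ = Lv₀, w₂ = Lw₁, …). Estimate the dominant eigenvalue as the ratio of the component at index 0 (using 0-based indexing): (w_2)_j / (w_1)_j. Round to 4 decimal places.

6.0000

w1 = Lv₀ = (2·0 + 7·2; 2·0 + 4·2) = (14, 8)
w2 = Lw1 = (2·14 + 7·8; 2·14 + 4·8) = (84, 60)
Ratio at component: 84 / 14 = 6.0000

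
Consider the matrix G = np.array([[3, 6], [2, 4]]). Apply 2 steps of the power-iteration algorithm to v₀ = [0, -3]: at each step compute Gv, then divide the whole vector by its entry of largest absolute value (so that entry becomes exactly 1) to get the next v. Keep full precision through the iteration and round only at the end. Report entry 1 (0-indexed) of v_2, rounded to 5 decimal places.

0.66667

Gv0 = (-18.000000, -12.000000); divide by -18.000000 → v1 = (1.000000, 0.666667)
Gv1 = (7.000000, 4.666667); divide by 7.000000 → v2 = (1.000000, 0.666667)
Requested entry of v2: -84/-126 = 0.66667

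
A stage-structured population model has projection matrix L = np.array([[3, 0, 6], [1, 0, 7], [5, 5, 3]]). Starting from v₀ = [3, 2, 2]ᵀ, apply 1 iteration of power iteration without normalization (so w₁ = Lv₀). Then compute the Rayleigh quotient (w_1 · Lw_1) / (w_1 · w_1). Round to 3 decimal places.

w1 = Lv₀ = (3·3 + 0·2 + 6·2; 1·3 + 0·2 + 7·2; 5·3 + 5·2 + 3·2) = (21, 17, 31)
Lw1 = (249, 238, 283)
w1·Lw1 = 21·249 + 17·238 + 31·283 = 18048; w1·w1 = 21·21 + 17·17 + 31·31 = 1691
λ ≈ 18048/1691 = 10.673

λ ≈ 10.673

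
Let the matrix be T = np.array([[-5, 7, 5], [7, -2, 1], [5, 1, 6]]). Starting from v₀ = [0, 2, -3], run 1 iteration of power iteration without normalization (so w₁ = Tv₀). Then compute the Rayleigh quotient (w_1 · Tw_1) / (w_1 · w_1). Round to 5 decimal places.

w1 = Tv₀ = ((-5)·0 + 7·2 + 5·(-3); 7·0 + (-2)·2 + 1·(-3); 5·0 + 1·2 + 6·(-3)) = (-1, -7, -16)
Tw1 = (-124, -9, -108)
w1·Tw1 = (-1)·(-124) + (-7)·(-9) + (-16)·(-108) = 1915; w1·w1 = (-1)·(-1) + (-7)·(-7) + (-16)·(-16) = 306
λ ≈ 1915/306 = 6.25817

λ ≈ 6.25817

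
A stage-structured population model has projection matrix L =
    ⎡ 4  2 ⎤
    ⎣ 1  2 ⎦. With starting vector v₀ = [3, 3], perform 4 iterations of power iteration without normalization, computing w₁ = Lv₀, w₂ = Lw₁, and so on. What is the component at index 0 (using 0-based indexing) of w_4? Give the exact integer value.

w1 = Lv₀ = (18, 9)
w2 = Lw1 = (90, 36)
w3 = Lw2 = (432, 162)
w4 = Lw3 = (2052, 756)
The requested component of w4 is 2052.

2052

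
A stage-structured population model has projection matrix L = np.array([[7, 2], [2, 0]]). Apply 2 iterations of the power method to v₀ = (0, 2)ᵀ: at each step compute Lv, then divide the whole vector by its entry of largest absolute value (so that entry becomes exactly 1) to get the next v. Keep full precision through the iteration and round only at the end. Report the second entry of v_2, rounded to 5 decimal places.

0.28571

Lv0 = (4.000000, 0.000000); divide by 4.000000 → v1 = (1.000000, 0.000000)
Lv1 = (7.000000, 2.000000); divide by 7.000000 → v2 = (1.000000, 0.285714)
Requested entry of v2: 8/28 = 0.28571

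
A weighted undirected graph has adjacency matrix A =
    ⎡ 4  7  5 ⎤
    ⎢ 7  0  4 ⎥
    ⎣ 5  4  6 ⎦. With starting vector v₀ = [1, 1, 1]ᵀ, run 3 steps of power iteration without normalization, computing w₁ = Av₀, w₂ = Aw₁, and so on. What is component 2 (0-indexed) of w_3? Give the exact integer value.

w1 = Av₀ = (4·1 + 7·1 + 5·1; 7·1 + 0·1 + 4·1; 5·1 + 4·1 + 6·1) = (16, 11, 15)
w2 = Aw1 = (4·16 + 7·11 + 5·15; 7·16 + 0·11 + 4·15; 5·16 + 4·11 + 6·15) = (216, 172, 214)
w3 = Aw2 = (3138, 2368, 3052)
The requested component of w3 is 3052.

3052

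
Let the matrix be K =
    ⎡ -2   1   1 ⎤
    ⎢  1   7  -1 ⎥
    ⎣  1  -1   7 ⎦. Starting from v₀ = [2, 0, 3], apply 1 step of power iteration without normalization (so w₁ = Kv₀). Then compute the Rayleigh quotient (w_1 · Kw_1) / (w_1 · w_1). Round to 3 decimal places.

w1 = Kv₀ = (-1, -1, 23)
Kw1 = (24, -31, 161)
w1·Kw1 = (-1)·24 + (-1)·(-31) + 23·161 = 3710; w1·w1 = (-1)·(-1) + (-1)·(-1) + 23·23 = 531
λ ≈ 3710/531 = 6.987

λ ≈ 6.987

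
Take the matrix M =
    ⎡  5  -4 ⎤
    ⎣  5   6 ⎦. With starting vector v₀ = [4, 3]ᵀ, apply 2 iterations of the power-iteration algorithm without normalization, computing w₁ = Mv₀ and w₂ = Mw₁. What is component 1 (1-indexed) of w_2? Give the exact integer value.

-112

w1 = Mv₀ = (8, 38)
w2 = Mw1 = (-112, 268)
The requested component of w2 is -112.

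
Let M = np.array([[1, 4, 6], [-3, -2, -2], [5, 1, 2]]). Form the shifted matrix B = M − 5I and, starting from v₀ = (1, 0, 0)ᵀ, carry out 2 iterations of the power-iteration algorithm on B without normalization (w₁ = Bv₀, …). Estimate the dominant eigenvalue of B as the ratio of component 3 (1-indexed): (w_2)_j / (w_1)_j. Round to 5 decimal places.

B = M − 5I has rows (-4, 4, 6); (-3, -7, -2); (5, 1, -3)
w1 = Bv₀ = (-4, -3, 5)
w2 = Bw1 = (34, 23, -38)
Ratio: -38/5 = -7.60000

-7.60000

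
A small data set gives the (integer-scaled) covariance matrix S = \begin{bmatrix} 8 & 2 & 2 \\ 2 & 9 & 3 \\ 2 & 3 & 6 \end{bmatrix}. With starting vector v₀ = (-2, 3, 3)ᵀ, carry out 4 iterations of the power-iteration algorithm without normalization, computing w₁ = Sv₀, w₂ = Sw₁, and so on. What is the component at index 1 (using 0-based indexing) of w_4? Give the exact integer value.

w1 = Sv₀ = (8·(-2) + 2·3 + 2·3; 2·(-2) + 9·3 + 3·3; 2·(-2) + 3·3 + 6·3) = (-4, 32, 23)
w2 = Sw1 = (8·(-4) + 2·32 + 2·23; 2·(-4) + 9·32 + 3·23; 2·(-4) + 3·32 + 6·23) = (78, 349, 226)
w3 = Sw2 = (1774, 3975, 2559)
w4 = Sw3 = (27260, 47000, 30827)
The requested component of w4 is 47000.

47000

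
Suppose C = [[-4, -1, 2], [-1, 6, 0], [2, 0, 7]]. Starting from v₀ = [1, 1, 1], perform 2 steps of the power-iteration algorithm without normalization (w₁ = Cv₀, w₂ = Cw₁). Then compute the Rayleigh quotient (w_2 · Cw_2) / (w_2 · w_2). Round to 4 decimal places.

w1 = Cv₀ = ((-4)·1 + (-1)·1 + 2·1; (-1)·1 + 6·1 + 0·1; 2·1 + 0·1 + 7·1) = (-3, 5, 9)
w2 = Cw1 = ((-4)·(-3) + (-1)·5 + 2·9; (-1)·(-3) + 6·5 + 0·9; 2·(-3) + 0·5 + 7·9) = (25, 33, 57)
Cw2 = (-19, 173, 449)
w2·Cw2 = 25·(-19) + 33·173 + 57·449 = 30827; w2·w2 = 25·25 + 33·33 + 57·57 = 4963
λ ≈ 30827/4963 = 6.2114

λ ≈ 6.2114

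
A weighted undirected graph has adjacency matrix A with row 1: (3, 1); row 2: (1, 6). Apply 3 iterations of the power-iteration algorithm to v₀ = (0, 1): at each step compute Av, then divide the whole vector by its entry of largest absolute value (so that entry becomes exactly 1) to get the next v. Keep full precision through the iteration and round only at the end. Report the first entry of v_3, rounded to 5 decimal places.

0.27706

Av0 = (1.000000, 6.000000); divide by 6.000000 → v1 = (0.166667, 1.000000)
Av1 = (1.500000, 6.166667); divide by 6.166667 → v2 = (0.243243, 1.000000)
Av2 = (1.729730, 6.243243); divide by 6.243243 → v3 = (0.277056, 1.000000)
Requested entry of v3: 64/231 = 0.27706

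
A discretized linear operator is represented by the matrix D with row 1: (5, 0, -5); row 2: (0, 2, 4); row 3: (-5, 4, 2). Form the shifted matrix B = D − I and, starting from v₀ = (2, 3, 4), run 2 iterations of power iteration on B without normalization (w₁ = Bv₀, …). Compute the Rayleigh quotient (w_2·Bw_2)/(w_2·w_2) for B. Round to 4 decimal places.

B = D − I has rows (4, 0, -5); (0, 1, 4); (-5, 4, 1)
w1 = Bv₀ = (4·2 + 0·3 + (-5)·4; 0·2 + 1·3 + 4·4; (-5)·2 + 4·3 + 1·4) = (-12, 19, 6)
w2 = Bw1 = (4·(-12) + 0·19 + (-5)·6; 0·(-12) + 1·19 + 4·6; (-5)·(-12) + 4·19 + 1·6) = (-78, 43, 142)
Bw2 = (-1022, 611, 704)
w2·Bw2 = 205957; w2·w2 = 28097; μ ≈ 205957/28097 = 7.3302

μ ≈ 7.3302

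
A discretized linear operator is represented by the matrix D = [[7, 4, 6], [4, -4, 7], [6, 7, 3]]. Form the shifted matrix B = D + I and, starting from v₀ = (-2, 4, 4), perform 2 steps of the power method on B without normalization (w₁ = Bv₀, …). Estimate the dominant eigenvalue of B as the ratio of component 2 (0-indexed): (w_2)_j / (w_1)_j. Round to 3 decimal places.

B = D + I has rows (8, 4, 6); (4, -3, 7); (6, 7, 4)
w1 = Bv₀ = (24, 8, 32)
w2 = Bw1 = (416, 296, 328)
Ratio: 328/32 = 10.250

10.250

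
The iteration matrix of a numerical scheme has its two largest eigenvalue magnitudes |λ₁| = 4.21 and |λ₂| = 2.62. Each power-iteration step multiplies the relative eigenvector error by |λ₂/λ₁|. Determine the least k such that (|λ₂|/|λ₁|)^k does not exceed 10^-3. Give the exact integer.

15

|λ₂/λ₁| = 2.62/4.21 = 0.62233
Need k ≥ ln(10^-3) / ln(0.62233) = -6.9078 / -0.4743 ≈ 14.564
Smallest integer k satisfying the bound: 15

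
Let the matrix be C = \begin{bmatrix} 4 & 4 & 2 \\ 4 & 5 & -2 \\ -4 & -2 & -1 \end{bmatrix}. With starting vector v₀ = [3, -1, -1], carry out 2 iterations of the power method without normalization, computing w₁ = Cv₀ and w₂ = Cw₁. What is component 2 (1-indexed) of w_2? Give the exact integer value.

87

w1 = Cv₀ = (4·3 + 4·(-1) + 2·(-1); 4·3 + 5·(-1) + (-2)·(-1); (-4)·3 + (-2)·(-1) + (-1)·(-1)) = (6, 9, -9)
w2 = Cw1 = (4·6 + 4·9 + 2·(-9); 4·6 + 5·9 + (-2)·(-9); (-4)·6 + (-2)·9 + (-1)·(-9)) = (42, 87, -33)
The requested component of w2 is 87.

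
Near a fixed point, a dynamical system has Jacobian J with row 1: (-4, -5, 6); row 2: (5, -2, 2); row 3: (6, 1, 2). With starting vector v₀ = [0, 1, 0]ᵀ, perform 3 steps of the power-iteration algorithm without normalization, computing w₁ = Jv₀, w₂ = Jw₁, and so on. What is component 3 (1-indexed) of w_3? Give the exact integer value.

w1 = Jv₀ = (-5, -2, 1)
w2 = Jw1 = (36, -19, -30)
w3 = Jw2 = (-229, 158, 137)
The requested component of w3 is 137.

137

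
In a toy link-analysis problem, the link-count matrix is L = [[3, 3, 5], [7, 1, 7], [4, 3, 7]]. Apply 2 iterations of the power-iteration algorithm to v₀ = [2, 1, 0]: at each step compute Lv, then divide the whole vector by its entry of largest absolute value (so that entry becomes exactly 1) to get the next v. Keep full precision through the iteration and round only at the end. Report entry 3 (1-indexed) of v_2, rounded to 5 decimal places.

1.00000

Lv0 = (9.000000, 15.000000, 11.000000); divide by 15.000000 → v1 = (0.600000, 1.000000, 0.733333)
Lv1 = (8.466667, 10.333333, 10.533333); divide by 10.533333 → v2 = (0.803797, 0.981013, 1.000000)
Requested entry of v2: 158/158 = 1.00000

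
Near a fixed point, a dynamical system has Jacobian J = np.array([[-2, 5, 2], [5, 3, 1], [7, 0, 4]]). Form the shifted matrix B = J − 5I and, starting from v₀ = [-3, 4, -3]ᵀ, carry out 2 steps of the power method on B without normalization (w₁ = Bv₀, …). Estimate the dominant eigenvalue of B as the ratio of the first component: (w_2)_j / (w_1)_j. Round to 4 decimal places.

B = J − 5I has rows (-7, 5, 2); (5, -2, 1); (7, 0, -1)
w1 = Bv₀ = ((-7)·(-3) + 5·4 + 2·(-3); 5·(-3) + (-2)·4 + 1·(-3); 7·(-3) + 0·4 + (-1)·(-3)) = (35, -26, -18)
w2 = Bw1 = ((-7)·35 + 5·(-26) + 2·(-18); 5·35 + (-2)·(-26) + 1·(-18); 7·35 + 0·(-26) + (-1)·(-18)) = (-411, 209, 263)
Ratio: -411/35 = -11.7429

μ ≈ -11.7429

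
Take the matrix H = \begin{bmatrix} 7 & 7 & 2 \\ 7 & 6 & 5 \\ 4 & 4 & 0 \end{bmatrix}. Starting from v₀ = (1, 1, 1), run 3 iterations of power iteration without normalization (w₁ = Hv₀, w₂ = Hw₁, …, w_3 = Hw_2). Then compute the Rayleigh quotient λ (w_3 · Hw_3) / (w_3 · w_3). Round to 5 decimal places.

w1 = Hv₀ = (7·1 + 7·1 + 2·1; 7·1 + 6·1 + 5·1; 4·1 + 4·1 + 0·1) = (16, 18, 8)
w2 = Hw1 = (7·16 + 7·18 + 2·8; 7·16 + 6·18 + 5·8; 4·16 + 4·18 + 0·8) = (254, 260, 136)
w3 = Hw2 = (3870, 4018, 2056)
Hw3 = (59328, 61478, 31552)
w3·Hw3 = 3870·59328 + 4018·61478 + 2056·31552 = 541488876; w3·w3 = 3870·3870 + 4018·4018 + 2056·2056 = 35348360
λ ≈ 541488876/35348360 = 15.31864

λ ≈ 15.31864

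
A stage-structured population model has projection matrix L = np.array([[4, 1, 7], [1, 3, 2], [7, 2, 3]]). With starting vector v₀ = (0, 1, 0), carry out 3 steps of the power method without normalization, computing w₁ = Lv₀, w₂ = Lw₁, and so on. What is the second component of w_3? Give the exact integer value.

w1 = Lv₀ = (4·0 + 1·1 + 7·0; 1·0 + 3·1 + 2·0; 7·0 + 2·1 + 3·0) = (1, 3, 2)
w2 = Lw1 = (4·1 + 1·3 + 7·2; 1·1 + 3·3 + 2·2; 7·1 + 2·3 + 3·2) = (21, 14, 19)
w3 = Lw2 = (231, 101, 232)
The requested component of w3 is 101.

101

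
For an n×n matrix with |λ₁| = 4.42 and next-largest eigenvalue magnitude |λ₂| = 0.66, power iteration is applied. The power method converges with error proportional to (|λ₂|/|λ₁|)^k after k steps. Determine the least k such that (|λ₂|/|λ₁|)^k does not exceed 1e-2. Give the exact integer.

3

|λ₂/λ₁| = 0.66/4.42 = 0.14932
Need k ≥ ln(1e-2) / ln(0.14932) = -4.6052 / -1.9017 ≈ 2.422
Smallest integer k satisfying the bound: 3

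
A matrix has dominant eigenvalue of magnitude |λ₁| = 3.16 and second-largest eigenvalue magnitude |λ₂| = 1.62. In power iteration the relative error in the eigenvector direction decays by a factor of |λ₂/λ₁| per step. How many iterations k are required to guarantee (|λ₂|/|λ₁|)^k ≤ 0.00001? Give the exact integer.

18

|λ₂/λ₁| = 1.62/3.16 = 0.51266
Need k ≥ ln(0.00001) / ln(0.51266) = -11.5129 / -0.6681 ≈ 17.231
Smallest integer k satisfying the bound: 18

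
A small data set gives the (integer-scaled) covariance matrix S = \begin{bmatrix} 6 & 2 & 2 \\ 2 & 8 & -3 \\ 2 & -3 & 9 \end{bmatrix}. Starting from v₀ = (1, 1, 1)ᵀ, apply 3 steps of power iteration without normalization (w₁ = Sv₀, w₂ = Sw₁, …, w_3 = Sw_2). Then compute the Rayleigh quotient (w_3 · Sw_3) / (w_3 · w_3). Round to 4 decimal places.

w1 = Sv₀ = (6·1 + 2·1 + 2·1; 2·1 + 8·1 + (-3)·1; 2·1 + (-3)·1 + 9·1) = (10, 7, 8)
w2 = Sw1 = (6·10 + 2·7 + 2·8; 2·10 + 8·7 + (-3)·8; 2·10 + (-3)·7 + 9·8) = (90, 52, 71)
w3 = Sw2 = (786, 383, 663)
Sw3 = (6808, 2647, 6390)
w3·Sw3 = 786·6808 + 383·2647 + 663·6390 = 10601459; w3·w3 = 786·786 + 383·383 + 663·663 = 1204054
λ ≈ 10601459/1204054 = 8.8048

λ ≈ 8.8048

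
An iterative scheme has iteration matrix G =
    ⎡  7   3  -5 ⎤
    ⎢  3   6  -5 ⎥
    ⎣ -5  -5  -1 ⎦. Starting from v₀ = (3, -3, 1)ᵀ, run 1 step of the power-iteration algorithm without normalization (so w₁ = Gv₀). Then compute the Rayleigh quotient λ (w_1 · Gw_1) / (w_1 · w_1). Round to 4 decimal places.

λ ≈ 3.4959

w1 = Gv₀ = (7·3 + 3·(-3) + (-5)·1; 3·3 + 6·(-3) + (-5)·1; (-5)·3 + (-5)·(-3) + (-1)·1) = (7, -14, -1)
Gw1 = (12, -58, 36)
w1·Gw1 = 7·12 + (-14)·(-58) + (-1)·36 = 860; w1·w1 = 7·7 + (-14)·(-14) + (-1)·(-1) = 246
λ ≈ 860/246 = 3.4959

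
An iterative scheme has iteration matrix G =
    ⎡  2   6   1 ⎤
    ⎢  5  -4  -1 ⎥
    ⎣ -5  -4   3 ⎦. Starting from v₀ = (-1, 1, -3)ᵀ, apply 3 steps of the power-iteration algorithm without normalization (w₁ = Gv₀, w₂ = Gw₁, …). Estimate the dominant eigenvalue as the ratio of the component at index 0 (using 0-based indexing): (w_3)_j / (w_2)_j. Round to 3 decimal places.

λ ≈ -3.167

w1 = Gv₀ = (2·(-1) + 6·1 + 1·(-3); 5·(-1) + (-4)·1 + (-1)·(-3); (-5)·(-1) + (-4)·1 + 3·(-3)) = (1, -6, -8)
w2 = Gw1 = (2·1 + 6·(-6) + 1·(-8); 5·1 + (-4)·(-6) + (-1)·(-8); (-5)·1 + (-4)·(-6) + 3·(-8)) = (-42, 37, -5)
w3 = Gw2 = (133, -353, 47)
Ratio at component: 133 / -42 = -3.167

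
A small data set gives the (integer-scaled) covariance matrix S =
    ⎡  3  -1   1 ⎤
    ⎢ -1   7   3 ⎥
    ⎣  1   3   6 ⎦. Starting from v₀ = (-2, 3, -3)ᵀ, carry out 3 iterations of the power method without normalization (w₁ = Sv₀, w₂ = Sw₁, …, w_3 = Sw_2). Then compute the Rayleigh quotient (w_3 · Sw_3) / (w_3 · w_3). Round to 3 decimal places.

λ ≈ 6.488

w1 = Sv₀ = (-12, 14, -11)
w2 = Sw1 = (-61, 77, -36)
w3 = Sw2 = (-296, 492, -46)
Sw3 = (-1426, 3602, 904)
w3·Sw3 = (-296)·(-1426) + 492·3602 + (-46)·904 = 2152696; w3·w3 = (-296)·(-296) + 492·492 + (-46)·(-46) = 331796
λ ≈ 2152696/331796 = 6.488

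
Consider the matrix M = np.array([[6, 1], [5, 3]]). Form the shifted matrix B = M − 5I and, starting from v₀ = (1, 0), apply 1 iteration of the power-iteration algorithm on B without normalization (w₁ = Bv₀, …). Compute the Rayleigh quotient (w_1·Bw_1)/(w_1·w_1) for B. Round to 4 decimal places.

μ ≈ -0.7308

B = M − 5I has rows (1, 1); (5, -2)
w1 = Bv₀ = (1, 5)
Bw1 = (6, -5)
w1·Bw1 = -19; w1·w1 = 26; μ ≈ -19/26 = -0.7308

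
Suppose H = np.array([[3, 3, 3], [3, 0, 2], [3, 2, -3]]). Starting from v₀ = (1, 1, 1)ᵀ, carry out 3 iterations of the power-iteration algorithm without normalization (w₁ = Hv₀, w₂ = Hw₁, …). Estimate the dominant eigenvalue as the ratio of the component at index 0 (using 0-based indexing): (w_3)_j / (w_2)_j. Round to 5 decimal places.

λ ≈ 6.87500

w1 = Hv₀ = (3·1 + 3·1 + 3·1; 3·1 + 0·1 + 2·1; 3·1 + 2·1 + (-3)·1) = (9, 5, 2)
w2 = Hw1 = (3·9 + 3·5 + 3·2; 3·9 + 0·5 + 2·2; 3·9 + 2·5 + (-3)·2) = (48, 31, 31)
w3 = Hw2 = (330, 206, 113)
Ratio at component: 330 / 48 = 6.87500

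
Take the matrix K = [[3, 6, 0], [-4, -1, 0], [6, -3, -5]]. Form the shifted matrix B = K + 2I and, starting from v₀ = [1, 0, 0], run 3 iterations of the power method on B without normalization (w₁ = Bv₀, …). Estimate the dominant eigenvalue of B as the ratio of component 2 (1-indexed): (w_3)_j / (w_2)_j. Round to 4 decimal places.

1.1667

B = K + 2I has rows (5, 6, 0); (-4, 1, 0); (6, -3, -3)
w1 = Bv₀ = (5·1 + 6·0 + 0·0; (-4)·1 + 1·0 + 0·0; 6·1 + (-3)·0 + (-3)·0) = (5, -4, 6)
w2 = Bw1 = (5·5 + 6·(-4) + 0·6; (-4)·5 + 1·(-4) + 0·6; 6·5 + (-3)·(-4) + (-3)·6) = (1, -24, 24)
w3 = Bw2 = (-139, -28, 6)
Ratio: -28/-24 = 1.1667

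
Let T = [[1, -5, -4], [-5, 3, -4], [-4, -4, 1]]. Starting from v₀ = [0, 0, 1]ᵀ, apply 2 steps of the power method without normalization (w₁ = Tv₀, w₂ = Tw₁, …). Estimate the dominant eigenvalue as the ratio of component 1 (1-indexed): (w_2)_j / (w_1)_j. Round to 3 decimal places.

λ ≈ -3.000

w1 = Tv₀ = (1·0 + (-5)·0 + (-4)·1; (-5)·0 + 3·0 + (-4)·1; (-4)·0 + (-4)·0 + 1·1) = (-4, -4, 1)
w2 = Tw1 = (1·(-4) + (-5)·(-4) + (-4)·1; (-5)·(-4) + 3·(-4) + (-4)·1; (-4)·(-4) + (-4)·(-4) + 1·1) = (12, 4, 33)
Ratio at component: 12 / -4 = -3.000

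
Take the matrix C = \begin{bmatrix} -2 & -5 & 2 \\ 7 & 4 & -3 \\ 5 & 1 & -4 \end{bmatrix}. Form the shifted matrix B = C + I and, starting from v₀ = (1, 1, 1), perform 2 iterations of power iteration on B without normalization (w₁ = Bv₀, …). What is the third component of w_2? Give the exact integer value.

-20

B = C + I has rows (-1, -5, 2); (7, 5, -3); (5, 1, -3)
w1 = Bv₀ = ((-1)·1 + (-5)·1 + 2·1; 7·1 + 5·1 + (-3)·1; 5·1 + 1·1 + (-3)·1) = (-4, 9, 3)
w2 = Bw1 = ((-1)·(-4) + (-5)·9 + 2·3; 7·(-4) + 5·9 + (-3)·3; 5·(-4) + 1·9 + (-3)·3) = (-35, 8, -20)
Requested component of w2: -20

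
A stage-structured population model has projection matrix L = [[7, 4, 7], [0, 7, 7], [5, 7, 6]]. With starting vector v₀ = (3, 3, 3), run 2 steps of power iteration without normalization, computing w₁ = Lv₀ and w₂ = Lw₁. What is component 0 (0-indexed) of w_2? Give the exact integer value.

924

w1 = Lv₀ = (7·3 + 4·3 + 7·3; 0·3 + 7·3 + 7·3; 5·3 + 7·3 + 6·3) = (54, 42, 54)
w2 = Lw1 = (7·54 + 4·42 + 7·54; 0·54 + 7·42 + 7·54; 5·54 + 7·42 + 6·54) = (924, 672, 888)
The requested component of w2 is 924.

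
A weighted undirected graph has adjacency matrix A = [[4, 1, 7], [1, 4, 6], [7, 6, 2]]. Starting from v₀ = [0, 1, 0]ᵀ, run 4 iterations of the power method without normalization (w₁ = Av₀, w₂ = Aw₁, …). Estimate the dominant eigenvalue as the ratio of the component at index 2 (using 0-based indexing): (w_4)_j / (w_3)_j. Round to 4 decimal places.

w1 = Av₀ = (1, 4, 6)
w2 = Aw1 = (50, 53, 43)
w3 = Aw2 = (554, 520, 754)
w4 = Aw3 = (8014, 7158, 8506)
Ratio at component: 8506 / 754 = 11.2812

11.2812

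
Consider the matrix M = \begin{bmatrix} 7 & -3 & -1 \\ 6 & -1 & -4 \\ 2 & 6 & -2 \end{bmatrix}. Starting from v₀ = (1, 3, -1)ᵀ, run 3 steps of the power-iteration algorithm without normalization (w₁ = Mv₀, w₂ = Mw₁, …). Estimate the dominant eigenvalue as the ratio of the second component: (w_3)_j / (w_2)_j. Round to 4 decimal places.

w1 = Mv₀ = (7·1 + (-3)·3 + (-1)·(-1); 6·1 + (-1)·3 + (-4)·(-1); 2·1 + 6·3 + (-2)·(-1)) = (-1, 7, 22)
w2 = Mw1 = (7·(-1) + (-3)·7 + (-1)·22; 6·(-1) + (-1)·7 + (-4)·22; 2·(-1) + 6·7 + (-2)·22) = (-50, -101, -4)
w3 = Mw2 = (-43, -183, -698)
Ratio at component: -183 / -101 = 1.8119

λ ≈ 1.8119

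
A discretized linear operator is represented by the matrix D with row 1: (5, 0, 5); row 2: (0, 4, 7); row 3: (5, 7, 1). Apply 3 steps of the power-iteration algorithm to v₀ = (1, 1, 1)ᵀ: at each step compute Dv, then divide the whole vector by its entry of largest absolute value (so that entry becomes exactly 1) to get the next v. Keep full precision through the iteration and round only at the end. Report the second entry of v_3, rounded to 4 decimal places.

0.9157

Dv0 = (10.00000, 11.00000, 13.00000); divide by 13.00000 → v1 = (0.76923, 0.84615, 1.00000)
Dv1 = (8.84615, 10.38462, 10.76923); divide by 10.76923 → v2 = (0.82143, 0.96429, 1.00000)
Dv2 = (9.10714, 10.85714, 11.85714); divide by 11.85714 → v3 = (0.76807, 0.91566, 1.00000)
Requested entry of v3: 1520/1660 = 0.9157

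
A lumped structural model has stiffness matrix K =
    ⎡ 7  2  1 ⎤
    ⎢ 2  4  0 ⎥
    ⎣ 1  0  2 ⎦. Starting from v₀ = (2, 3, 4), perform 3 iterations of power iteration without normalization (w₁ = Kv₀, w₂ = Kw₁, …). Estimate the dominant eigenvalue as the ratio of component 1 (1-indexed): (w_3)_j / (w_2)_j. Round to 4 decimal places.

8.2762

w1 = Kv₀ = (24, 16, 10)
w2 = Kw1 = (210, 112, 44)
w3 = Kw2 = (1738, 868, 298)
Ratio at component: 1738 / 210 = 8.2762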